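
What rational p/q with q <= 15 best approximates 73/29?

38/15

Expand x = 73/29 as a continued fraction with the Euclidean algorithm:
  73 = 2*29 + 15, so a_0 = 2.
  29 = 1*15 + 14, so a_1 = 1.
  15 = 1*14 + 1, so a_2 = 1.
  14 = 14*1 + 0, so a_3 = 14.
so x = [2; 1, 1, 14].
Convergents (p_i = a_i*p_{i-1} + p_{i-2}, q_i = a_i*q_{i-1} + q_{i-2} with p_{-2}=0, p_{-1}=1, q_{-2}=1, q_{-1}=0), until the denominator exceeds 15:
  i=0: a_0=2, p_0 = 2*1 + 0 = 2, q_0 = 2*0 + 1 = 1.
  i=1: a_1=1, p_1 = 1*2 + 1 = 3, q_1 = 1*1 + 0 = 1.
  i=2: a_2=1, p_2 = 1*3 + 2 = 5, q_2 = 1*1 + 1 = 2.
  i=3: a_3=14, p_3 = 14*5 + 3 = 73, q_3 = 14*2 + 1 = 29.
q_3 = 29 > 15, so the last convergent with denominator <= 15 is p_2/q_2 = 5/2.
The closest fraction with denominator <= 15 is either p_2/q_2 or the intermediate fraction (k*p_2 + p_1)/(k*q_2 + q_1) with the largest k >= 1 whose denominator stays <= 15; these approach x as k grows, and every other convergent or intermediate fraction in range is farther away.
Largest k: floor((15 - q_1)/q_2) = floor((15 - 1)/2) = 7.
That gives (7*5 + 3)/(7*2 + 1) = 38/15.
Compare the errors: |x - 5/2| = |73*2 - 5*29|/(29*2) = 1/58, and |x - 38/15| = |73*15 - 38*29|/(29*15) = 7/435.
Cross-multiplying, 7*58 = 406 < 435 = 1*435, so 7/435 is smaller: the intermediate fraction 38/15 is closer to x than 5/2.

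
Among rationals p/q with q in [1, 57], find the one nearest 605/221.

Expand x = 605/221 as a continued fraction with the Euclidean algorithm:
  605 = 2*221 + 163, so a_0 = 2.
  221 = 1*163 + 58, so a_1 = 1.
  163 = 2*58 + 47, so a_2 = 2.
  58 = 1*47 + 11, so a_3 = 1.
  47 = 4*11 + 3, so a_4 = 4.
  11 = 3*3 + 2, so a_5 = 3.
  3 = 1*2 + 1, so a_6 = 1.
  2 = 2*1 + 0, so a_7 = 2.
so x = [2; 1, 2, 1, 4, 3, 1, 2].
Convergents (p_i = a_i*p_{i-1} + p_{i-2}, q_i = a_i*q_{i-1} + q_{i-2} with p_{-2}=0, p_{-1}=1, q_{-2}=1, q_{-1}=0), until the denominator exceeds 57:
  i=0: a_0=2, p_0 = 2*1 + 0 = 2, q_0 = 2*0 + 1 = 1.
  i=1: a_1=1, p_1 = 1*2 + 1 = 3, q_1 = 1*1 + 0 = 1.
  i=2: a_2=2, p_2 = 2*3 + 2 = 8, q_2 = 2*1 + 1 = 3.
  i=3: a_3=1, p_3 = 1*8 + 3 = 11, q_3 = 1*3 + 1 = 4.
  i=4: a_4=4, p_4 = 4*11 + 8 = 52, q_4 = 4*4 + 3 = 19.
  i=5: a_5=3, p_5 = 3*52 + 11 = 167, q_5 = 3*19 + 4 = 61.
q_5 = 61 > 57, so the last convergent with denominator <= 57 is p_4/q_4 = 52/19.
The closest fraction with denominator <= 57 is either p_4/q_4 or the intermediate fraction (k*p_4 + p_3)/(k*q_4 + q_3) with the largest k >= 1 whose denominator stays <= 57; these approach x as k grows, and every other convergent or intermediate fraction in range is farther away.
Largest k: floor((57 - q_3)/q_4) = floor((57 - 4)/19) = 2.
That gives (2*52 + 11)/(2*19 + 4) = 115/42.
Compare the errors: |x - 52/19| = |605*19 - 52*221|/(221*19) = 3/4199, and |x - 115/42| = |605*42 - 115*221|/(221*42) = 5/9282.
Cross-multiplying, 5*4199 = 20995 < 27846 = 3*9282, so 5/9282 is smaller: the intermediate fraction 115/42 is closer to x than 52/19.

115/42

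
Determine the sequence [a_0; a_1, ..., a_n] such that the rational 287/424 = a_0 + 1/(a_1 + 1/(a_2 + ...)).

[0; 1, 2, 10, 1, 1, 6]

Run the Euclidean algorithm on 287 and 424; the successive quotients are the partial quotients a_0, a_1, ... (each step inverts the fractional part left over by the previous one):
  287 = 0*424 + 287, so a_0 = 0.
  424 = 1*287 + 137, so a_1 = 1.
  287 = 2*137 + 13, so a_2 = 2.
  137 = 10*13 + 7, so a_3 = 10.
  13 = 1*7 + 6, so a_4 = 1.
  7 = 1*6 + 1, so a_5 = 1.
  6 = 6*1 + 0, so a_6 = 6.
The remainder reaches 0 after 7 divisions, so the expansion has 7 partial quotients, read off in order.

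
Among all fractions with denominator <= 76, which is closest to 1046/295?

39/11

Expand x = 1046/295 as a continued fraction with the Euclidean algorithm:
  1046 = 3*295 + 161, so a_0 = 3.
  295 = 1*161 + 134, so a_1 = 1.
  161 = 1*134 + 27, so a_2 = 1.
  134 = 4*27 + 26, so a_3 = 4.
  27 = 1*26 + 1, so a_4 = 1.
  26 = 26*1 + 0, so a_5 = 26.
so x = [3; 1, 1, 4, 1, 26].
Convergents (p_i = a_i*p_{i-1} + p_{i-2}, q_i = a_i*q_{i-1} + q_{i-2} with p_{-2}=0, p_{-1}=1, q_{-2}=1, q_{-1}=0), until the denominator exceeds 76:
  i=0: a_0=3, p_0 = 3*1 + 0 = 3, q_0 = 3*0 + 1 = 1.
  i=1: a_1=1, p_1 = 1*3 + 1 = 4, q_1 = 1*1 + 0 = 1.
  i=2: a_2=1, p_2 = 1*4 + 3 = 7, q_2 = 1*1 + 1 = 2.
  i=3: a_3=4, p_3 = 4*7 + 4 = 32, q_3 = 4*2 + 1 = 9.
  i=4: a_4=1, p_4 = 1*32 + 7 = 39, q_4 = 1*9 + 2 = 11.
  i=5: a_5=26, p_5 = 26*39 + 32 = 1046, q_5 = 26*11 + 9 = 295.
q_5 = 295 > 76, so the last convergent with denominator <= 76 is p_4/q_4 = 39/11.
The closest fraction with denominator <= 76 is either p_4/q_4 or the intermediate fraction (k*p_4 + p_3)/(k*q_4 + q_3) with the largest k >= 1 whose denominator stays <= 76; these approach x as k grows, and every other convergent or intermediate fraction in range is farther away.
Largest k: floor((76 - q_3)/q_4) = floor((76 - 9)/11) = 6.
That gives (6*39 + 32)/(6*11 + 9) = 266/75.
Compare the errors: |x - 39/11| = |1046*11 - 39*295|/(295*11) = 1/3245, and |x - 266/75| = |1046*75 - 266*295|/(295*75) = 20/22125.
Cross-multiplying, 1*22125 = 22125 < 64900 = 20*3245, so 1/3245 is smaller: the convergent 39/11 is closer to x than 266/75.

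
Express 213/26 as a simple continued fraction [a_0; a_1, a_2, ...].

Run the Euclidean algorithm on 213 and 26; the successive quotients are the partial quotients a_0, a_1, ... (each step inverts the fractional part left over by the previous one):
  213 = 8*26 + 5, so a_0 = 8.
  26 = 5*5 + 1, so a_1 = 5.
  5 = 5*1 + 0, so a_2 = 5.
The remainder reaches 0 after 3 divisions, so the expansion has 3 partial quotients, read off in order.

[8; 5, 5]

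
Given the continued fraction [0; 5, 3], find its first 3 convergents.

Using the convergent recurrence p_i = a_i*p_{i-1} + p_{i-2}, q_i = a_i*q_{i-1} + q_{i-2} with p_{-2}=0, p_{-1}=1, q_{-2}=1, q_{-1}=0:
  i=0: a_0=0, p_0 = 0*1 + 0 = 0, q_0 = 0*0 + 1 = 1.
  i=1: a_1=5, p_1 = 5*0 + 1 = 1, q_1 = 5*1 + 0 = 5.
  i=2: a_2=3, p_2 = 3*1 + 0 = 3, q_2 = 3*5 + 1 = 16.

0/1, 1/5, 3/16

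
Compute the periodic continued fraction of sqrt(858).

Write x_i = (sqrt(858) + m_i)/d_i with (m_0, d_0) = (0, 1). a_0 = floor(sqrt(858)) = 29, since 29^2 = 841 <= 858 < 900 = 30^2.
Iterate m_{i+1} = d_i*a_i - m_i, d_{i+1} = (858 - m_{i+1}^2)/d_i, a_{i+1} = floor((a_0 + m_{i+1})/d_{i+1}):
  m_1 = 1*29 - 0 = 29, d_1 = (858 - 29^2)/1 = 17/1 = 17, a_1 = floor((29 + 29)/17) = 3.
  m_2 = 17*3 - 29 = 22, d_2 = (858 - 22^2)/17 = 374/17 = 22, a_2 = floor((29 + 22)/22) = 2.
  m_3 = 22*2 - 22 = 22, d_3 = (858 - 22^2)/22 = 374/22 = 17, a_3 = floor((29 + 22)/17) = 3.
  m_4 = 17*3 - 22 = 29, d_4 = (858 - 29^2)/17 = 17/17 = 1, a_4 = floor((29 + 29)/1) = 58.
  m_5 = 1*58 - 29 = 29, d_5 = (858 - 29^2)/1 = 17/1 = 17: (m_5, d_5) = (m_1, d_1) = (29, 17), so from here the quotients repeat a_1, ..., a_4; the period length is 4.
Hence the expansion of sqrt(858) is a_0 = 29 followed by the repeating block 3, 2, 3, 58 (period 4).

[29; (3, 2, 3, 58)]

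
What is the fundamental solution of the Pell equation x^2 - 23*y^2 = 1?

First expand sqrt(23) as a continued fraction. With x_i = (sqrt(23) + m_i)/d_i and (m_0, d_0) = (0, 1): a_0 = floor(sqrt(23)) = 4, since 4^2 = 16 <= 23 < 25 = 5^2.
Iterate m_{i+1} = d_i*a_i - m_i, d_{i+1} = (23 - m_{i+1}^2)/d_i, a_{i+1} = floor((a_0 + m_{i+1})/d_{i+1}):
  m_1 = 1*4 - 0 = 4, d_1 = (23 - 4^2)/1 = 7/1 = 7, a_1 = floor((4 + 4)/7) = 1.
  m_2 = 7*1 - 4 = 3, d_2 = (23 - 3^2)/7 = 14/7 = 2, a_2 = floor((4 + 3)/2) = 3.
  m_3 = 2*3 - 3 = 3, d_3 = (23 - 3^2)/2 = 14/2 = 7, a_3 = floor((4 + 3)/7) = 1.
  m_4 = 7*1 - 3 = 4, d_4 = (23 - 4^2)/7 = 7/7 = 1, a_4 = floor((4 + 4)/1) = 8.
  m_5 = 1*8 - 4 = 4, d_5 = (23 - 4^2)/1 = 7/1 = 7: (m_5, d_5) = (m_1, d_1) = (4, 7), so from here the quotients repeat a_1, ..., a_4; the period length is 4.
So sqrt(23) = [4; (1, 3, 1, 8)] with period length k = 4.
k is even, so the fundamental solution of x^2 - 23y^2 = 1 is (p_{k-1}, q_{k-1}) = (p_3, q_3); compute convergents through index 3.
Convergents (p_i = a_i*p_{i-1} + p_{i-2}, q_i = a_i*q_{i-1} + q_{i-2} with p_{-2}=0, p_{-1}=1, q_{-2}=1, q_{-1}=0):
  i=0: a_0=4, p_0 = 4*1 + 0 = 4, q_0 = 4*0 + 1 = 1.
  i=1: a_1=1, p_1 = 1*4 + 1 = 5, q_1 = 1*1 + 0 = 1.
  i=2: a_2=3, p_2 = 3*5 + 4 = 19, q_2 = 3*1 + 1 = 4.
  i=3: a_3=1, p_3 = 1*19 + 5 = 24, q_3 = 1*4 + 1 = 5.
Check: 24^2 - 23*5^2 = 576 - 575 = 1, so (x, y) = (24, 5) solves the equation, and by the theorem it is the least positive solution.

(x, y) = (24, 5)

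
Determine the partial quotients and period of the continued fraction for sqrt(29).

Write x_i = (sqrt(29) + m_i)/d_i with (m_0, d_0) = (0, 1). a_0 = floor(sqrt(29)) = 5, since 5^2 = 25 <= 29 < 36 = 6^2.
Iterate m_{i+1} = d_i*a_i - m_i, d_{i+1} = (29 - m_{i+1}^2)/d_i, a_{i+1} = floor((a_0 + m_{i+1})/d_{i+1}):
  m_1 = 1*5 - 0 = 5, d_1 = (29 - 5^2)/1 = 4/1 = 4, a_1 = floor((5 + 5)/4) = 2.
  m_2 = 4*2 - 5 = 3, d_2 = (29 - 3^2)/4 = 20/4 = 5, a_2 = floor((5 + 3)/5) = 1.
  m_3 = 5*1 - 3 = 2, d_3 = (29 - 2^2)/5 = 25/5 = 5, a_3 = floor((5 + 2)/5) = 1.
  m_4 = 5*1 - 2 = 3, d_4 = (29 - 3^2)/5 = 20/5 = 4, a_4 = floor((5 + 3)/4) = 2.
  m_5 = 4*2 - 3 = 5, d_5 = (29 - 5^2)/4 = 4/4 = 1, a_5 = floor((5 + 5)/1) = 10.
  m_6 = 1*10 - 5 = 5, d_6 = (29 - 5^2)/1 = 4/1 = 4: (m_6, d_6) = (m_1, d_1) = (5, 4), so from here the quotients repeat a_1, ..., a_5; the period length is 5.
Hence the expansion of sqrt(29) is a_0 = 5 followed by the repeating block 2, 1, 1, 2, 10 (period 5).

[5; (2, 1, 1, 2, 10)]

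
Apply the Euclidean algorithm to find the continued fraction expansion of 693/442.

Run the Euclidean algorithm on 693 and 442; the successive quotients are the partial quotients a_0, a_1, ... (each step inverts the fractional part left over by the previous one):
  693 = 1*442 + 251, so a_0 = 1.
  442 = 1*251 + 191, so a_1 = 1.
  251 = 1*191 + 60, so a_2 = 1.
  191 = 3*60 + 11, so a_3 = 3.
  60 = 5*11 + 5, so a_4 = 5.
  11 = 2*5 + 1, so a_5 = 2.
  5 = 5*1 + 0, so a_6 = 5.
The remainder reaches 0 after 7 divisions, so the expansion has 7 partial quotients, read off in order.

[1; 1, 1, 3, 5, 2, 5]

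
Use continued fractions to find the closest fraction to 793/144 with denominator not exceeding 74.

Expand x = 793/144 as a continued fraction with the Euclidean algorithm:
  793 = 5*144 + 73, so a_0 = 5.
  144 = 1*73 + 71, so a_1 = 1.
  73 = 1*71 + 2, so a_2 = 1.
  71 = 35*2 + 1, so a_3 = 35.
  2 = 2*1 + 0, so a_4 = 2.
so x = [5; 1, 1, 35, 2].
Convergents (p_i = a_i*p_{i-1} + p_{i-2}, q_i = a_i*q_{i-1} + q_{i-2} with p_{-2}=0, p_{-1}=1, q_{-2}=1, q_{-1}=0), until the denominator exceeds 74:
  i=0: a_0=5, p_0 = 5*1 + 0 = 5, q_0 = 5*0 + 1 = 1.
  i=1: a_1=1, p_1 = 1*5 + 1 = 6, q_1 = 1*1 + 0 = 1.
  i=2: a_2=1, p_2 = 1*6 + 5 = 11, q_2 = 1*1 + 1 = 2.
  i=3: a_3=35, p_3 = 35*11 + 6 = 391, q_3 = 35*2 + 1 = 71.
  i=4: a_4=2, p_4 = 2*391 + 11 = 793, q_4 = 2*71 + 2 = 144.
q_4 = 144 > 74, so the last convergent with denominator <= 74 is p_3/q_3 = 391/71.
The closest fraction with denominator <= 74 is either p_3/q_3 or the intermediate fraction (k*p_3 + p_2)/(k*q_3 + q_2) with the largest k >= 1 whose denominator stays <= 74; these approach x as k grows, and every other convergent or intermediate fraction in range is farther away.
Largest k: floor((74 - q_2)/q_3) = floor((74 - 2)/71) = 1.
That gives (1*391 + 11)/(1*71 + 2) = 402/73.
Compare the errors: |x - 391/71| = |793*71 - 391*144|/(144*71) = 1/10224, and |x - 402/73| = |793*73 - 402*144|/(144*73) = 1/10512.
Cross-multiplying, 1*10224 = 10224 < 10512 = 1*10512, so 1/10512 is smaller: the intermediate fraction 402/73 is closer to x than 391/71.

402/73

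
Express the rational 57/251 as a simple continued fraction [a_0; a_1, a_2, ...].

[0; 4, 2, 2, 11]

Run the Euclidean algorithm on 57 and 251; the successive quotients are the partial quotients a_0, a_1, ... (each step inverts the fractional part left over by the previous one):
  57 = 0*251 + 57, so a_0 = 0.
  251 = 4*57 + 23, so a_1 = 4.
  57 = 2*23 + 11, so a_2 = 2.
  23 = 2*11 + 1, so a_3 = 2.
  11 = 11*1 + 0, so a_4 = 11.
The remainder reaches 0 after 5 divisions, so the expansion has 5 partial quotients, read off in order.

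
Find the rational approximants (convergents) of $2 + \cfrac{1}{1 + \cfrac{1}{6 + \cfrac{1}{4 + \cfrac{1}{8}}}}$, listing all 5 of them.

2/1, 3/1, 20/7, 83/29, 684/239

Using the convergent recurrence p_i = a_i*p_{i-1} + p_{i-2}, q_i = a_i*q_{i-1} + q_{i-2} with p_{-2}=0, p_{-1}=1, q_{-2}=1, q_{-1}=0:
  i=0: a_0=2, p_0 = 2*1 + 0 = 2, q_0 = 2*0 + 1 = 1.
  i=1: a_1=1, p_1 = 1*2 + 1 = 3, q_1 = 1*1 + 0 = 1.
  i=2: a_2=6, p_2 = 6*3 + 2 = 20, q_2 = 6*1 + 1 = 7.
  i=3: a_3=4, p_3 = 4*20 + 3 = 83, q_3 = 4*7 + 1 = 29.
  i=4: a_4=8, p_4 = 8*83 + 20 = 684, q_4 = 8*29 + 7 = 239.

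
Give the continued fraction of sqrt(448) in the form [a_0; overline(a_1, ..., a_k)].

Write x_i = (sqrt(448) + m_i)/d_i with (m_0, d_0) = (0, 1). a_0 = floor(sqrt(448)) = 21, since 21^2 = 441 <= 448 < 484 = 22^2.
Iterate m_{i+1} = d_i*a_i - m_i, d_{i+1} = (448 - m_{i+1}^2)/d_i, a_{i+1} = floor((a_0 + m_{i+1})/d_{i+1}):
  m_1 = 1*21 - 0 = 21, d_1 = (448 - 21^2)/1 = 7/1 = 7, a_1 = floor((21 + 21)/7) = 6.
  m_2 = 7*6 - 21 = 21, d_2 = (448 - 21^2)/7 = 7/7 = 1, a_2 = floor((21 + 21)/1) = 42.
  m_3 = 1*42 - 21 = 21, d_3 = (448 - 21^2)/1 = 7/1 = 7: (m_3, d_3) = (m_1, d_1) = (21, 7), so from here the quotients repeat a_1, a_2; the period length is 2.
Hence the expansion of sqrt(448) is a_0 = 21 followed by the repeating block 6, 42 (period 2).

[21; overline(6, 42)]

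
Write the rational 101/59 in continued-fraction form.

[1; 1, 2, 2, 8]

Run the Euclidean algorithm on 101 and 59; the successive quotients are the partial quotients a_0, a_1, ... (each step inverts the fractional part left over by the previous one):
  101 = 1*59 + 42, so a_0 = 1.
  59 = 1*42 + 17, so a_1 = 1.
  42 = 2*17 + 8, so a_2 = 2.
  17 = 2*8 + 1, so a_3 = 2.
  8 = 8*1 + 0, so a_4 = 8.
The remainder reaches 0 after 5 divisions, so the expansion has 5 partial quotients, read off in order.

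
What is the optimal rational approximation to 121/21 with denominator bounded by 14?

Expand x = 121/21 as a continued fraction with the Euclidean algorithm:
  121 = 5*21 + 16, so a_0 = 5.
  21 = 1*16 + 5, so a_1 = 1.
  16 = 3*5 + 1, so a_2 = 3.
  5 = 5*1 + 0, so a_3 = 5.
so x = [5; 1, 3, 5].
Convergents (p_i = a_i*p_{i-1} + p_{i-2}, q_i = a_i*q_{i-1} + q_{i-2} with p_{-2}=0, p_{-1}=1, q_{-2}=1, q_{-1}=0), until the denominator exceeds 14:
  i=0: a_0=5, p_0 = 5*1 + 0 = 5, q_0 = 5*0 + 1 = 1.
  i=1: a_1=1, p_1 = 1*5 + 1 = 6, q_1 = 1*1 + 0 = 1.
  i=2: a_2=3, p_2 = 3*6 + 5 = 23, q_2 = 3*1 + 1 = 4.
  i=3: a_3=5, p_3 = 5*23 + 6 = 121, q_3 = 5*4 + 1 = 21.
q_3 = 21 > 14, so the last convergent with denominator <= 14 is p_2/q_2 = 23/4.
The closest fraction with denominator <= 14 is either p_2/q_2 or the intermediate fraction (k*p_2 + p_1)/(k*q_2 + q_1) with the largest k >= 1 whose denominator stays <= 14; these approach x as k grows, and every other convergent or intermediate fraction in range is farther away.
Largest k: floor((14 - q_1)/q_2) = floor((14 - 1)/4) = 3.
That gives (3*23 + 6)/(3*4 + 1) = 75/13.
Compare the errors: |x - 23/4| = |121*4 - 23*21|/(21*4) = 1/84, and |x - 75/13| = |121*13 - 75*21|/(21*13) = 2/273.
Cross-multiplying, 2*84 = 168 < 273 = 1*273, so 2/273 is smaller: the intermediate fraction 75/13 is closer to x than 23/4.

75/13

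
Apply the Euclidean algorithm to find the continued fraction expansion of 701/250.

Run the Euclidean algorithm on 701 and 250; the successive quotients are the partial quotients a_0, a_1, ... (each step inverts the fractional part left over by the previous one):
  701 = 2*250 + 201, so a_0 = 2.
  250 = 1*201 + 49, so a_1 = 1.
  201 = 4*49 + 5, so a_2 = 4.
  49 = 9*5 + 4, so a_3 = 9.
  5 = 1*4 + 1, so a_4 = 1.
  4 = 4*1 + 0, so a_5 = 4.
The remainder reaches 0 after 6 divisions, so the expansion has 6 partial quotients, read off in order.

[2; 1, 4, 9, 1, 4]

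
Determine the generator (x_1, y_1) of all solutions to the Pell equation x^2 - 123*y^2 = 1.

(x, y) = (122, 11)

First expand sqrt(123) as a continued fraction. With x_i = (sqrt(123) + m_i)/d_i and (m_0, d_0) = (0, 1): a_0 = floor(sqrt(123)) = 11, since 11^2 = 121 <= 123 < 144 = 12^2.
Iterate m_{i+1} = d_i*a_i - m_i, d_{i+1} = (123 - m_{i+1}^2)/d_i, a_{i+1} = floor((a_0 + m_{i+1})/d_{i+1}):
  m_1 = 1*11 - 0 = 11, d_1 = (123 - 11^2)/1 = 2/1 = 2, a_1 = floor((11 + 11)/2) = 11.
  m_2 = 2*11 - 11 = 11, d_2 = (123 - 11^2)/2 = 2/2 = 1, a_2 = floor((11 + 11)/1) = 22.
  m_3 = 1*22 - 11 = 11, d_3 = (123 - 11^2)/1 = 2/1 = 2: (m_3, d_3) = (m_1, d_1) = (11, 2), so from here the quotients repeat a_1, a_2; the period length is 2.
So sqrt(123) = [11; (11, 22)] with period length k = 2.
k is even, so the fundamental solution of x^2 - 123y^2 = 1 is (p_{k-1}, q_{k-1}) = (p_1, q_1); compute convergents through index 1.
Convergents (p_i = a_i*p_{i-1} + p_{i-2}, q_i = a_i*q_{i-1} + q_{i-2} with p_{-2}=0, p_{-1}=1, q_{-2}=1, q_{-1}=0):
  i=0: a_0=11, p_0 = 11*1 + 0 = 11, q_0 = 11*0 + 1 = 1.
  i=1: a_1=11, p_1 = 11*11 + 1 = 122, q_1 = 11*1 + 0 = 11.
Check: 122^2 - 123*11^2 = 14884 - 14883 = 1, so (x, y) = (122, 11) solves the equation, and by the theorem it is the least positive solution.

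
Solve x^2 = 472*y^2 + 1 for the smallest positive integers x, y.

First expand sqrt(472) as a continued fraction. With x_i = (sqrt(472) + m_i)/d_i and (m_0, d_0) = (0, 1): a_0 = floor(sqrt(472)) = 21, since 21^2 = 441 <= 472 < 484 = 22^2.
Iterate m_{i+1} = d_i*a_i - m_i, d_{i+1} = (472 - m_{i+1}^2)/d_i, a_{i+1} = floor((a_0 + m_{i+1})/d_{i+1}):
  m_1 = 1*21 - 0 = 21, d_1 = (472 - 21^2)/1 = 31/1 = 31, a_1 = floor((21 + 21)/31) = 1.
  m_2 = 31*1 - 21 = 10, d_2 = (472 - 10^2)/31 = 372/31 = 12, a_2 = floor((21 + 10)/12) = 2.
  m_3 = 12*2 - 10 = 14, d_3 = (472 - 14^2)/12 = 276/12 = 23, a_3 = floor((21 + 14)/23) = 1.
  m_4 = 23*1 - 14 = 9, d_4 = (472 - 9^2)/23 = 391/23 = 17, a_4 = floor((21 + 9)/17) = 1.
  m_5 = 17*1 - 9 = 8, d_5 = (472 - 8^2)/17 = 408/17 = 24, a_5 = floor((21 + 8)/24) = 1.
  m_6 = 24*1 - 8 = 16, d_6 = (472 - 16^2)/24 = 216/24 = 9, a_6 = floor((21 + 16)/9) = 4.
  m_7 = 9*4 - 16 = 20, d_7 = (472 - 20^2)/9 = 72/9 = 8, a_7 = floor((21 + 20)/8) = 5.
  m_8 = 8*5 - 20 = 20, d_8 = (472 - 20^2)/8 = 72/8 = 9, a_8 = floor((21 + 20)/9) = 4.
  m_9 = 9*4 - 20 = 16, d_9 = (472 - 16^2)/9 = 216/9 = 24, a_9 = floor((21 + 16)/24) = 1.
  m_10 = 24*1 - 16 = 8, d_10 = (472 - 8^2)/24 = 408/24 = 17, a_10 = floor((21 + 8)/17) = 1.
  m_11 = 17*1 - 8 = 9, d_11 = (472 - 9^2)/17 = 391/17 = 23, a_11 = floor((21 + 9)/23) = 1.
  m_12 = 23*1 - 9 = 14, d_12 = (472 - 14^2)/23 = 276/23 = 12, a_12 = floor((21 + 14)/12) = 2.
  m_13 = 12*2 - 14 = 10, d_13 = (472 - 10^2)/12 = 372/12 = 31, a_13 = floor((21 + 10)/31) = 1.
  m_14 = 31*1 - 10 = 21, d_14 = (472 - 21^2)/31 = 31/31 = 1, a_14 = floor((21 + 21)/1) = 42.
  m_15 = 1*42 - 21 = 21, d_15 = (472 - 21^2)/1 = 31/1 = 31: (m_15, d_15) = (m_1, d_1) = (21, 31), so from here the quotients repeat a_1, ..., a_14; the period length is 14.
So sqrt(472) = [21; (1, 2, 1, 1, 1, 4, 5, 4, 1, 1, 1, 2, 1, 42)] with period length k = 14.
k is even, so the fundamental solution of x^2 - 472y^2 = 1 is (p_{k-1}, q_{k-1}) = (p_13, q_13); compute convergents through index 13.
Convergents (p_i = a_i*p_{i-1} + p_{i-2}, q_i = a_i*q_{i-1} + q_{i-2} with p_{-2}=0, p_{-1}=1, q_{-2}=1, q_{-1}=0):
  i=0: a_0=21, p_0 = 21*1 + 0 = 21, q_0 = 21*0 + 1 = 1.
  i=1: a_1=1, p_1 = 1*21 + 1 = 22, q_1 = 1*1 + 0 = 1.
  i=2: a_2=2, p_2 = 2*22 + 21 = 65, q_2 = 2*1 + 1 = 3.
  i=3: a_3=1, p_3 = 1*65 + 22 = 87, q_3 = 1*3 + 1 = 4.
  i=4: a_4=1, p_4 = 1*87 + 65 = 152, q_4 = 1*4 + 3 = 7.
  i=5: a_5=1, p_5 = 1*152 + 87 = 239, q_5 = 1*7 + 4 = 11.
  i=6: a_6=4, p_6 = 4*239 + 152 = 1108, q_6 = 4*11 + 7 = 51.
  i=7: a_7=5, p_7 = 5*1108 + 239 = 5779, q_7 = 5*51 + 11 = 266.
  i=8: a_8=4, p_8 = 4*5779 + 1108 = 24224, q_8 = 4*266 + 51 = 1115.
  i=9: a_9=1, p_9 = 1*24224 + 5779 = 30003, q_9 = 1*1115 + 266 = 1381.
  i=10: a_10=1, p_10 = 1*30003 + 24224 = 54227, q_10 = 1*1381 + 1115 = 2496.
  i=11: a_11=1, p_11 = 1*54227 + 30003 = 84230, q_11 = 1*2496 + 1381 = 3877.
  i=12: a_12=2, p_12 = 2*84230 + 54227 = 222687, q_12 = 2*3877 + 2496 = 10250.
  i=13: a_13=1, p_13 = 1*222687 + 84230 = 306917, q_13 = 1*10250 + 3877 = 14127.
Check: 306917^2 - 472*14127^2 = 94198044889 - 94198044888 = 1, so (x, y) = (306917, 14127) solves the equation, and by the theorem it is the least positive solution.

(x, y) = (306917, 14127)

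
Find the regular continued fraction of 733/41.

[17; 1, 7, 5]

Run the Euclidean algorithm on 733 and 41; the successive quotients are the partial quotients a_0, a_1, ... (each step inverts the fractional part left over by the previous one):
  733 = 17*41 + 36, so a_0 = 17.
  41 = 1*36 + 5, so a_1 = 1.
  36 = 7*5 + 1, so a_2 = 7.
  5 = 5*1 + 0, so a_3 = 5.
The remainder reaches 0 after 4 divisions, so the expansion has 4 partial quotients, read off in order.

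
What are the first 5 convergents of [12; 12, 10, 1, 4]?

12/1, 145/12, 1462/121, 1607/133, 7890/653

Using the convergent recurrence p_i = a_i*p_{i-1} + p_{i-2}, q_i = a_i*q_{i-1} + q_{i-2} with p_{-2}=0, p_{-1}=1, q_{-2}=1, q_{-1}=0:
  i=0: a_0=12, p_0 = 12*1 + 0 = 12, q_0 = 12*0 + 1 = 1.
  i=1: a_1=12, p_1 = 12*12 + 1 = 145, q_1 = 12*1 + 0 = 12.
  i=2: a_2=10, p_2 = 10*145 + 12 = 1462, q_2 = 10*12 + 1 = 121.
  i=3: a_3=1, p_3 = 1*1462 + 145 = 1607, q_3 = 1*121 + 12 = 133.
  i=4: a_4=4, p_4 = 4*1607 + 1462 = 7890, q_4 = 4*133 + 121 = 653.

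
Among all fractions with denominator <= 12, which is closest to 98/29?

27/8

Expand x = 98/29 as a continued fraction with the Euclidean algorithm:
  98 = 3*29 + 11, so a_0 = 3.
  29 = 2*11 + 7, so a_1 = 2.
  11 = 1*7 + 4, so a_2 = 1.
  7 = 1*4 + 3, so a_3 = 1.
  4 = 1*3 + 1, so a_4 = 1.
  3 = 3*1 + 0, so a_5 = 3.
so x = [3; 2, 1, 1, 1, 3].
Convergents (p_i = a_i*p_{i-1} + p_{i-2}, q_i = a_i*q_{i-1} + q_{i-2} with p_{-2}=0, p_{-1}=1, q_{-2}=1, q_{-1}=0), until the denominator exceeds 12:
  i=0: a_0=3, p_0 = 3*1 + 0 = 3, q_0 = 3*0 + 1 = 1.
  i=1: a_1=2, p_1 = 2*3 + 1 = 7, q_1 = 2*1 + 0 = 2.
  i=2: a_2=1, p_2 = 1*7 + 3 = 10, q_2 = 1*2 + 1 = 3.
  i=3: a_3=1, p_3 = 1*10 + 7 = 17, q_3 = 1*3 + 2 = 5.
  i=4: a_4=1, p_4 = 1*17 + 10 = 27, q_4 = 1*5 + 3 = 8.
  i=5: a_5=3, p_5 = 3*27 + 17 = 98, q_5 = 3*8 + 5 = 29.
q_5 = 29 > 12, so the last convergent with denominator <= 12 is p_4/q_4 = 27/8.
The closest fraction with denominator <= 12 is either p_4/q_4 or the intermediate fraction (k*p_4 + p_3)/(k*q_4 + q_3) with the largest k >= 1 whose denominator stays <= 12; these approach x as k grows, and every other convergent or intermediate fraction in range is farther away.
Largest k: floor((12 - q_3)/q_4) = floor((12 - 5)/8) = 0.
Since k = 0, no intermediate fraction beyond p_4/q_4 has denominator <= 12, so the convergent 27/8 is the closest (its error is |98*8 - 27*29|/(29*8) = 1/232).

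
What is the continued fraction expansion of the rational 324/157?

[2; 15, 1, 2, 3]

Run the Euclidean algorithm on 324 and 157; the successive quotients are the partial quotients a_0, a_1, ... (each step inverts the fractional part left over by the previous one):
  324 = 2*157 + 10, so a_0 = 2.
  157 = 15*10 + 7, so a_1 = 15.
  10 = 1*7 + 3, so a_2 = 1.
  7 = 2*3 + 1, so a_3 = 2.
  3 = 3*1 + 0, so a_4 = 3.
The remainder reaches 0 after 5 divisions, so the expansion has 5 partial quotients, read off in order.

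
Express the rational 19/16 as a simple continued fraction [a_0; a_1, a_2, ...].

Run the Euclidean algorithm on 19 and 16; the successive quotients are the partial quotients a_0, a_1, ... (each step inverts the fractional part left over by the previous one):
  19 = 1*16 + 3, so a_0 = 1.
  16 = 5*3 + 1, so a_1 = 5.
  3 = 3*1 + 0, so a_2 = 3.
The remainder reaches 0 after 3 divisions, so the expansion has 3 partial quotients, read off in order.

[1; 5, 3]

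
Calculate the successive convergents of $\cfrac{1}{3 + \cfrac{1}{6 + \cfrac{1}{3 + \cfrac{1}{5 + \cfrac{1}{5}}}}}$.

Using the convergent recurrence p_i = a_i*p_{i-1} + p_{i-2}, q_i = a_i*q_{i-1} + q_{i-2} with p_{-2}=0, p_{-1}=1, q_{-2}=1, q_{-1}=0:
  i=0: a_0=0, p_0 = 0*1 + 0 = 0, q_0 = 0*0 + 1 = 1.
  i=1: a_1=3, p_1 = 3*0 + 1 = 1, q_1 = 3*1 + 0 = 3.
  i=2: a_2=6, p_2 = 6*1 + 0 = 6, q_2 = 6*3 + 1 = 19.
  i=3: a_3=3, p_3 = 3*6 + 1 = 19, q_3 = 3*19 + 3 = 60.
  i=4: a_4=5, p_4 = 5*19 + 6 = 101, q_4 = 5*60 + 19 = 319.
  i=5: a_5=5, p_5 = 5*101 + 19 = 524, q_5 = 5*319 + 60 = 1655.

0/1, 1/3, 6/19, 19/60, 101/319, 524/1655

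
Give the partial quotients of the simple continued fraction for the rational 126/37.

[3; 2, 2, 7]

Run the Euclidean algorithm on 126 and 37; the successive quotients are the partial quotients a_0, a_1, ... (each step inverts the fractional part left over by the previous one):
  126 = 3*37 + 15, so a_0 = 3.
  37 = 2*15 + 7, so a_1 = 2.
  15 = 2*7 + 1, so a_2 = 2.
  7 = 7*1 + 0, so a_3 = 7.
The remainder reaches 0 after 4 divisions, so the expansion has 4 partial quotients, read off in order.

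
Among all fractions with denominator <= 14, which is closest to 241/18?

174/13

Expand x = 241/18 as a continued fraction with the Euclidean algorithm:
  241 = 13*18 + 7, so a_0 = 13.
  18 = 2*7 + 4, so a_1 = 2.
  7 = 1*4 + 3, so a_2 = 1.
  4 = 1*3 + 1, so a_3 = 1.
  3 = 3*1 + 0, so a_4 = 3.
so x = [13; 2, 1, 1, 3].
Convergents (p_i = a_i*p_{i-1} + p_{i-2}, q_i = a_i*q_{i-1} + q_{i-2} with p_{-2}=0, p_{-1}=1, q_{-2}=1, q_{-1}=0), until the denominator exceeds 14:
  i=0: a_0=13, p_0 = 13*1 + 0 = 13, q_0 = 13*0 + 1 = 1.
  i=1: a_1=2, p_1 = 2*13 + 1 = 27, q_1 = 2*1 + 0 = 2.
  i=2: a_2=1, p_2 = 1*27 + 13 = 40, q_2 = 1*2 + 1 = 3.
  i=3: a_3=1, p_3 = 1*40 + 27 = 67, q_3 = 1*3 + 2 = 5.
  i=4: a_4=3, p_4 = 3*67 + 40 = 241, q_4 = 3*5 + 3 = 18.
q_4 = 18 > 14, so the last convergent with denominator <= 14 is p_3/q_3 = 67/5.
The closest fraction with denominator <= 14 is either p_3/q_3 or the intermediate fraction (k*p_3 + p_2)/(k*q_3 + q_2) with the largest k >= 1 whose denominator stays <= 14; these approach x as k grows, and every other convergent or intermediate fraction in range is farther away.
Largest k: floor((14 - q_2)/q_3) = floor((14 - 3)/5) = 2.
That gives (2*67 + 40)/(2*5 + 3) = 174/13.
Compare the errors: |x - 67/5| = |241*5 - 67*18|/(18*5) = 1/90, and |x - 174/13| = |241*13 - 174*18|/(18*13) = 1/234.
Cross-multiplying, 1*90 = 90 < 234 = 1*234, so 1/234 is smaller: the intermediate fraction 174/13 is closer to x than 67/5.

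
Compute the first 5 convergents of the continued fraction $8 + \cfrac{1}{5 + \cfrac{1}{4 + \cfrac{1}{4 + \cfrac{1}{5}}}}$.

8/1, 41/5, 172/21, 729/89, 3817/466

Using the convergent recurrence p_i = a_i*p_{i-1} + p_{i-2}, q_i = a_i*q_{i-1} + q_{i-2} with p_{-2}=0, p_{-1}=1, q_{-2}=1, q_{-1}=0:
  i=0: a_0=8, p_0 = 8*1 + 0 = 8, q_0 = 8*0 + 1 = 1.
  i=1: a_1=5, p_1 = 5*8 + 1 = 41, q_1 = 5*1 + 0 = 5.
  i=2: a_2=4, p_2 = 4*41 + 8 = 172, q_2 = 4*5 + 1 = 21.
  i=3: a_3=4, p_3 = 4*172 + 41 = 729, q_3 = 4*21 + 5 = 89.
  i=4: a_4=5, p_4 = 5*729 + 172 = 3817, q_4 = 5*89 + 21 = 466.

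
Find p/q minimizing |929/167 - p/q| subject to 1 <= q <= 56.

89/16

Expand x = 929/167 as a continued fraction with the Euclidean algorithm:
  929 = 5*167 + 94, so a_0 = 5.
  167 = 1*94 + 73, so a_1 = 1.
  94 = 1*73 + 21, so a_2 = 1.
  73 = 3*21 + 10, so a_3 = 3.
  21 = 2*10 + 1, so a_4 = 2.
  10 = 10*1 + 0, so a_5 = 10.
so x = [5; 1, 1, 3, 2, 10].
Convergents (p_i = a_i*p_{i-1} + p_{i-2}, q_i = a_i*q_{i-1} + q_{i-2} with p_{-2}=0, p_{-1}=1, q_{-2}=1, q_{-1}=0), until the denominator exceeds 56:
  i=0: a_0=5, p_0 = 5*1 + 0 = 5, q_0 = 5*0 + 1 = 1.
  i=1: a_1=1, p_1 = 1*5 + 1 = 6, q_1 = 1*1 + 0 = 1.
  i=2: a_2=1, p_2 = 1*6 + 5 = 11, q_2 = 1*1 + 1 = 2.
  i=3: a_3=3, p_3 = 3*11 + 6 = 39, q_3 = 3*2 + 1 = 7.
  i=4: a_4=2, p_4 = 2*39 + 11 = 89, q_4 = 2*7 + 2 = 16.
  i=5: a_5=10, p_5 = 10*89 + 39 = 929, q_5 = 10*16 + 7 = 167.
q_5 = 167 > 56, so the last convergent with denominator <= 56 is p_4/q_4 = 89/16.
The closest fraction with denominator <= 56 is either p_4/q_4 or the intermediate fraction (k*p_4 + p_3)/(k*q_4 + q_3) with the largest k >= 1 whose denominator stays <= 56; these approach x as k grows, and every other convergent or intermediate fraction in range is farther away.
Largest k: floor((56 - q_3)/q_4) = floor((56 - 7)/16) = 3.
That gives (3*89 + 39)/(3*16 + 7) = 306/55.
Compare the errors: |x - 89/16| = |929*16 - 89*167|/(167*16) = 1/2672, and |x - 306/55| = |929*55 - 306*167|/(167*55) = 7/9185.
Cross-multiplying, 1*9185 = 9185 < 18704 = 7*2672, so 1/2672 is smaller: the convergent 89/16 is closer to x than 306/55.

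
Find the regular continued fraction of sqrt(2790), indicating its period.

[52; (1, 4, 1, 1, 3, 10, 3, 1, 1, 4, 1, 104)]

Write x_i = (sqrt(2790) + m_i)/d_i with (m_0, d_0) = (0, 1). a_0 = floor(sqrt(2790)) = 52, since 52^2 = 2704 <= 2790 < 2809 = 53^2.
Iterate m_{i+1} = d_i*a_i - m_i, d_{i+1} = (2790 - m_{i+1}^2)/d_i, a_{i+1} = floor((a_0 + m_{i+1})/d_{i+1}):
  m_1 = 1*52 - 0 = 52, d_1 = (2790 - 52^2)/1 = 86/1 = 86, a_1 = floor((52 + 52)/86) = 1.
  m_2 = 86*1 - 52 = 34, d_2 = (2790 - 34^2)/86 = 1634/86 = 19, a_2 = floor((52 + 34)/19) = 4.
  m_3 = 19*4 - 34 = 42, d_3 = (2790 - 42^2)/19 = 1026/19 = 54, a_3 = floor((52 + 42)/54) = 1.
  m_4 = 54*1 - 42 = 12, d_4 = (2790 - 12^2)/54 = 2646/54 = 49, a_4 = floor((52 + 12)/49) = 1.
  m_5 = 49*1 - 12 = 37, d_5 = (2790 - 37^2)/49 = 1421/49 = 29, a_5 = floor((52 + 37)/29) = 3.
  m_6 = 29*3 - 37 = 50, d_6 = (2790 - 50^2)/29 = 290/29 = 10, a_6 = floor((52 + 50)/10) = 10.
  m_7 = 10*10 - 50 = 50, d_7 = (2790 - 50^2)/10 = 290/10 = 29, a_7 = floor((52 + 50)/29) = 3.
  m_8 = 29*3 - 50 = 37, d_8 = (2790 - 37^2)/29 = 1421/29 = 49, a_8 = floor((52 + 37)/49) = 1.
  m_9 = 49*1 - 37 = 12, d_9 = (2790 - 12^2)/49 = 2646/49 = 54, a_9 = floor((52 + 12)/54) = 1.
  m_10 = 54*1 - 12 = 42, d_10 = (2790 - 42^2)/54 = 1026/54 = 19, a_10 = floor((52 + 42)/19) = 4.
  m_11 = 19*4 - 42 = 34, d_11 = (2790 - 34^2)/19 = 1634/19 = 86, a_11 = floor((52 + 34)/86) = 1.
  m_12 = 86*1 - 34 = 52, d_12 = (2790 - 52^2)/86 = 86/86 = 1, a_12 = floor((52 + 52)/1) = 104.
  m_13 = 1*104 - 52 = 52, d_13 = (2790 - 52^2)/1 = 86/1 = 86: (m_13, d_13) = (m_1, d_1) = (52, 86), so from here the quotients repeat a_1, ..., a_12; the period length is 12.
Hence the expansion of sqrt(2790) is a_0 = 52 followed by the repeating block 1, 4, 1, 1, 3, 10, 3, 1, 1, 4, 1, 104 (period 12).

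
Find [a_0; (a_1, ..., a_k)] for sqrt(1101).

[33; (5, 1, 1, 16, 22, 16, 1, 1, 5, 66)]

Write x_i = (sqrt(1101) + m_i)/d_i with (m_0, d_0) = (0, 1). a_0 = floor(sqrt(1101)) = 33, since 33^2 = 1089 <= 1101 < 1156 = 34^2.
Iterate m_{i+1} = d_i*a_i - m_i, d_{i+1} = (1101 - m_{i+1}^2)/d_i, a_{i+1} = floor((a_0 + m_{i+1})/d_{i+1}):
  m_1 = 1*33 - 0 = 33, d_1 = (1101 - 33^2)/1 = 12/1 = 12, a_1 = floor((33 + 33)/12) = 5.
  m_2 = 12*5 - 33 = 27, d_2 = (1101 - 27^2)/12 = 372/12 = 31, a_2 = floor((33 + 27)/31) = 1.
  m_3 = 31*1 - 27 = 4, d_3 = (1101 - 4^2)/31 = 1085/31 = 35, a_3 = floor((33 + 4)/35) = 1.
  m_4 = 35*1 - 4 = 31, d_4 = (1101 - 31^2)/35 = 140/35 = 4, a_4 = floor((33 + 31)/4) = 16.
  m_5 = 4*16 - 31 = 33, d_5 = (1101 - 33^2)/4 = 12/4 = 3, a_5 = floor((33 + 33)/3) = 22.
  m_6 = 3*22 - 33 = 33, d_6 = (1101 - 33^2)/3 = 12/3 = 4, a_6 = floor((33 + 33)/4) = 16.
  m_7 = 4*16 - 33 = 31, d_7 = (1101 - 31^2)/4 = 140/4 = 35, a_7 = floor((33 + 31)/35) = 1.
  m_8 = 35*1 - 31 = 4, d_8 = (1101 - 4^2)/35 = 1085/35 = 31, a_8 = floor((33 + 4)/31) = 1.
  m_9 = 31*1 - 4 = 27, d_9 = (1101 - 27^2)/31 = 372/31 = 12, a_9 = floor((33 + 27)/12) = 5.
  m_10 = 12*5 - 27 = 33, d_10 = (1101 - 33^2)/12 = 12/12 = 1, a_10 = floor((33 + 33)/1) = 66.
  m_11 = 1*66 - 33 = 33, d_11 = (1101 - 33^2)/1 = 12/1 = 12: (m_11, d_11) = (m_1, d_1) = (33, 12), so from here the quotients repeat a_1, ..., a_10; the period length is 10.
Hence the expansion of sqrt(1101) is a_0 = 33 followed by the repeating block 5, 1, 1, 16, 22, 16, 1, 1, 5, 66 (period 10).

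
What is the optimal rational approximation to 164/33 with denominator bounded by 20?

Expand x = 164/33 as a continued fraction with the Euclidean algorithm:
  164 = 4*33 + 32, so a_0 = 4.
  33 = 1*32 + 1, so a_1 = 1.
  32 = 32*1 + 0, so a_2 = 32.
so x = [4; 1, 32].
Convergents (p_i = a_i*p_{i-1} + p_{i-2}, q_i = a_i*q_{i-1} + q_{i-2} with p_{-2}=0, p_{-1}=1, q_{-2}=1, q_{-1}=0), until the denominator exceeds 20:
  i=0: a_0=4, p_0 = 4*1 + 0 = 4, q_0 = 4*0 + 1 = 1.
  i=1: a_1=1, p_1 = 1*4 + 1 = 5, q_1 = 1*1 + 0 = 1.
  i=2: a_2=32, p_2 = 32*5 + 4 = 164, q_2 = 32*1 + 1 = 33.
q_2 = 33 > 20, so the last convergent with denominator <= 20 is p_1/q_1 = 5/1.
The closest fraction with denominator <= 20 is either p_1/q_1 or the intermediate fraction (k*p_1 + p_0)/(k*q_1 + q_0) with the largest k >= 1 whose denominator stays <= 20; these approach x as k grows, and every other convergent or intermediate fraction in range is farther away.
Largest k: floor((20 - q_0)/q_1) = floor((20 - 1)/1) = 19.
That gives (19*5 + 4)/(19*1 + 1) = 99/20.
Compare the errors: |x - 5/1| = |164*1 - 5*33|/(33*1) = 1/33, and |x - 99/20| = |164*20 - 99*33|/(33*20) = 13/660.
Cross-multiplying, 13*33 = 429 < 660 = 1*660, so 13/660 is smaller: the intermediate fraction 99/20 is closer to x than 5/1.

99/20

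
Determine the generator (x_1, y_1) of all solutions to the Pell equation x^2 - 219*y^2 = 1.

(x, y) = (74, 5)

First expand sqrt(219) as a continued fraction. With x_i = (sqrt(219) + m_i)/d_i and (m_0, d_0) = (0, 1): a_0 = floor(sqrt(219)) = 14, since 14^2 = 196 <= 219 < 225 = 15^2.
Iterate m_{i+1} = d_i*a_i - m_i, d_{i+1} = (219 - m_{i+1}^2)/d_i, a_{i+1} = floor((a_0 + m_{i+1})/d_{i+1}):
  m_1 = 1*14 - 0 = 14, d_1 = (219 - 14^2)/1 = 23/1 = 23, a_1 = floor((14 + 14)/23) = 1.
  m_2 = 23*1 - 14 = 9, d_2 = (219 - 9^2)/23 = 138/23 = 6, a_2 = floor((14 + 9)/6) = 3.
  m_3 = 6*3 - 9 = 9, d_3 = (219 - 9^2)/6 = 138/6 = 23, a_3 = floor((14 + 9)/23) = 1.
  m_4 = 23*1 - 9 = 14, d_4 = (219 - 14^2)/23 = 23/23 = 1, a_4 = floor((14 + 14)/1) = 28.
  m_5 = 1*28 - 14 = 14, d_5 = (219 - 14^2)/1 = 23/1 = 23: (m_5, d_5) = (m_1, d_1) = (14, 23), so from here the quotients repeat a_1, ..., a_4; the period length is 4.
So sqrt(219) = [14; (1, 3, 1, 28)] with period length k = 4.
k is even, so the fundamental solution of x^2 - 219y^2 = 1 is (p_{k-1}, q_{k-1}) = (p_3, q_3); compute convergents through index 3.
Convergents (p_i = a_i*p_{i-1} + p_{i-2}, q_i = a_i*q_{i-1} + q_{i-2} with p_{-2}=0, p_{-1}=1, q_{-2}=1, q_{-1}=0):
  i=0: a_0=14, p_0 = 14*1 + 0 = 14, q_0 = 14*0 + 1 = 1.
  i=1: a_1=1, p_1 = 1*14 + 1 = 15, q_1 = 1*1 + 0 = 1.
  i=2: a_2=3, p_2 = 3*15 + 14 = 59, q_2 = 3*1 + 1 = 4.
  i=3: a_3=1, p_3 = 1*59 + 15 = 74, q_3 = 1*4 + 1 = 5.
Check: 74^2 - 219*5^2 = 5476 - 5475 = 1, so (x, y) = (74, 5) solves the equation, and by the theorem it is the least positive solution.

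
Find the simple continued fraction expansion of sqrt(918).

[30; (3, 2, 1, 6, 30, 6, 1, 2, 3, 60)]

Write x_i = (sqrt(918) + m_i)/d_i with (m_0, d_0) = (0, 1). a_0 = floor(sqrt(918)) = 30, since 30^2 = 900 <= 918 < 961 = 31^2.
Iterate m_{i+1} = d_i*a_i - m_i, d_{i+1} = (918 - m_{i+1}^2)/d_i, a_{i+1} = floor((a_0 + m_{i+1})/d_{i+1}):
  m_1 = 1*30 - 0 = 30, d_1 = (918 - 30^2)/1 = 18/1 = 18, a_1 = floor((30 + 30)/18) = 3.
  m_2 = 18*3 - 30 = 24, d_2 = (918 - 24^2)/18 = 342/18 = 19, a_2 = floor((30 + 24)/19) = 2.
  m_3 = 19*2 - 24 = 14, d_3 = (918 - 14^2)/19 = 722/19 = 38, a_3 = floor((30 + 14)/38) = 1.
  m_4 = 38*1 - 14 = 24, d_4 = (918 - 24^2)/38 = 342/38 = 9, a_4 = floor((30 + 24)/9) = 6.
  m_5 = 9*6 - 24 = 30, d_5 = (918 - 30^2)/9 = 18/9 = 2, a_5 = floor((30 + 30)/2) = 30.
  m_6 = 2*30 - 30 = 30, d_6 = (918 - 30^2)/2 = 18/2 = 9, a_6 = floor((30 + 30)/9) = 6.
  m_7 = 9*6 - 30 = 24, d_7 = (918 - 24^2)/9 = 342/9 = 38, a_7 = floor((30 + 24)/38) = 1.
  m_8 = 38*1 - 24 = 14, d_8 = (918 - 14^2)/38 = 722/38 = 19, a_8 = floor((30 + 14)/19) = 2.
  m_9 = 19*2 - 14 = 24, d_9 = (918 - 24^2)/19 = 342/19 = 18, a_9 = floor((30 + 24)/18) = 3.
  m_10 = 18*3 - 24 = 30, d_10 = (918 - 30^2)/18 = 18/18 = 1, a_10 = floor((30 + 30)/1) = 60.
  m_11 = 1*60 - 30 = 30, d_11 = (918 - 30^2)/1 = 18/1 = 18: (m_11, d_11) = (m_1, d_1) = (30, 18), so from here the quotients repeat a_1, ..., a_10; the period length is 10.
Hence the expansion of sqrt(918) is a_0 = 30 followed by the repeating block 3, 2, 1, 6, 30, 6, 1, 2, 3, 60 (period 10).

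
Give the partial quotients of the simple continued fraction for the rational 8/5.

[1; 1, 1, 2]

Run the Euclidean algorithm on 8 and 5; the successive quotients are the partial quotients a_0, a_1, ... (each step inverts the fractional part left over by the previous one):
  8 = 1*5 + 3, so a_0 = 1.
  5 = 1*3 + 2, so a_1 = 1.
  3 = 1*2 + 1, so a_2 = 1.
  2 = 2*1 + 0, so a_3 = 2.
The remainder reaches 0 after 4 divisions, so the expansion has 4 partial quotients, read off in order.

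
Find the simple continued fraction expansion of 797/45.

[17; 1, 2, 2, 6]

Run the Euclidean algorithm on 797 and 45; the successive quotients are the partial quotients a_0, a_1, ... (each step inverts the fractional part left over by the previous one):
  797 = 17*45 + 32, so a_0 = 17.
  45 = 1*32 + 13, so a_1 = 1.
  32 = 2*13 + 6, so a_2 = 2.
  13 = 2*6 + 1, so a_3 = 2.
  6 = 6*1 + 0, so a_4 = 6.
The remainder reaches 0 after 5 divisions, so the expansion has 5 partial quotients, read off in order.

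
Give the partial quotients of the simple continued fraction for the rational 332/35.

Run the Euclidean algorithm on 332 and 35; the successive quotients are the partial quotients a_0, a_1, ... (each step inverts the fractional part left over by the previous one):
  332 = 9*35 + 17, so a_0 = 9.
  35 = 2*17 + 1, so a_1 = 2.
  17 = 17*1 + 0, so a_2 = 17.
The remainder reaches 0 after 3 divisions, so the expansion has 3 partial quotients, read off in order.

[9; 2, 17]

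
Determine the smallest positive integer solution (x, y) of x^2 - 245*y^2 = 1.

First expand sqrt(245) as a continued fraction. With x_i = (sqrt(245) + m_i)/d_i and (m_0, d_0) = (0, 1): a_0 = floor(sqrt(245)) = 15, since 15^2 = 225 <= 245 < 256 = 16^2.
Iterate m_{i+1} = d_i*a_i - m_i, d_{i+1} = (245 - m_{i+1}^2)/d_i, a_{i+1} = floor((a_0 + m_{i+1})/d_{i+1}):
  m_1 = 1*15 - 0 = 15, d_1 = (245 - 15^2)/1 = 20/1 = 20, a_1 = floor((15 + 15)/20) = 1.
  m_2 = 20*1 - 15 = 5, d_2 = (245 - 5^2)/20 = 220/20 = 11, a_2 = floor((15 + 5)/11) = 1.
  m_3 = 11*1 - 5 = 6, d_3 = (245 - 6^2)/11 = 209/11 = 19, a_3 = floor((15 + 6)/19) = 1.
  m_4 = 19*1 - 6 = 13, d_4 = (245 - 13^2)/19 = 76/19 = 4, a_4 = floor((15 + 13)/4) = 7.
  m_5 = 4*7 - 13 = 15, d_5 = (245 - 15^2)/4 = 20/4 = 5, a_5 = floor((15 + 15)/5) = 6.
  m_6 = 5*6 - 15 = 15, d_6 = (245 - 15^2)/5 = 20/5 = 4, a_6 = floor((15 + 15)/4) = 7.
  m_7 = 4*7 - 15 = 13, d_7 = (245 - 13^2)/4 = 76/4 = 19, a_7 = floor((15 + 13)/19) = 1.
  m_8 = 19*1 - 13 = 6, d_8 = (245 - 6^2)/19 = 209/19 = 11, a_8 = floor((15 + 6)/11) = 1.
  m_9 = 11*1 - 6 = 5, d_9 = (245 - 5^2)/11 = 220/11 = 20, a_9 = floor((15 + 5)/20) = 1.
  m_10 = 20*1 - 5 = 15, d_10 = (245 - 15^2)/20 = 20/20 = 1, a_10 = floor((15 + 15)/1) = 30.
  m_11 = 1*30 - 15 = 15, d_11 = (245 - 15^2)/1 = 20/1 = 20: (m_11, d_11) = (m_1, d_1) = (15, 20), so from here the quotients repeat a_1, ..., a_10; the period length is 10.
So sqrt(245) = [15; (1, 1, 1, 7, 6, 7, 1, 1, 1, 30)] with period length k = 10.
k is even, so the fundamental solution of x^2 - 245y^2 = 1 is (p_{k-1}, q_{k-1}) = (p_9, q_9); compute convergents through index 9.
Convergents (p_i = a_i*p_{i-1} + p_{i-2}, q_i = a_i*q_{i-1} + q_{i-2} with p_{-2}=0, p_{-1}=1, q_{-2}=1, q_{-1}=0):
  i=0: a_0=15, p_0 = 15*1 + 0 = 15, q_0 = 15*0 + 1 = 1.
  i=1: a_1=1, p_1 = 1*15 + 1 = 16, q_1 = 1*1 + 0 = 1.
  i=2: a_2=1, p_2 = 1*16 + 15 = 31, q_2 = 1*1 + 1 = 2.
  i=3: a_3=1, p_3 = 1*31 + 16 = 47, q_3 = 1*2 + 1 = 3.
  i=4: a_4=7, p_4 = 7*47 + 31 = 360, q_4 = 7*3 + 2 = 23.
  i=5: a_5=6, p_5 = 6*360 + 47 = 2207, q_5 = 6*23 + 3 = 141.
  i=6: a_6=7, p_6 = 7*2207 + 360 = 15809, q_6 = 7*141 + 23 = 1010.
  i=7: a_7=1, p_7 = 1*15809 + 2207 = 18016, q_7 = 1*1010 + 141 = 1151.
  i=8: a_8=1, p_8 = 1*18016 + 15809 = 33825, q_8 = 1*1151 + 1010 = 2161.
  i=9: a_9=1, p_9 = 1*33825 + 18016 = 51841, q_9 = 1*2161 + 1151 = 3312.
Check: 51841^2 - 245*3312^2 = 2687489281 - 2687489280 = 1, so (x, y) = (51841, 3312) solves the equation, and by the theorem it is the least positive solution.

(x, y) = (51841, 3312)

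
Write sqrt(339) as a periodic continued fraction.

[18; (2, 2, 2, 1, 17, 1, 2, 2, 2, 36)]

Write x_i = (sqrt(339) + m_i)/d_i with (m_0, d_0) = (0, 1). a_0 = floor(sqrt(339)) = 18, since 18^2 = 324 <= 339 < 361 = 19^2.
Iterate m_{i+1} = d_i*a_i - m_i, d_{i+1} = (339 - m_{i+1}^2)/d_i, a_{i+1} = floor((a_0 + m_{i+1})/d_{i+1}):
  m_1 = 1*18 - 0 = 18, d_1 = (339 - 18^2)/1 = 15/1 = 15, a_1 = floor((18 + 18)/15) = 2.
  m_2 = 15*2 - 18 = 12, d_2 = (339 - 12^2)/15 = 195/15 = 13, a_2 = floor((18 + 12)/13) = 2.
  m_3 = 13*2 - 12 = 14, d_3 = (339 - 14^2)/13 = 143/13 = 11, a_3 = floor((18 + 14)/11) = 2.
  m_4 = 11*2 - 14 = 8, d_4 = (339 - 8^2)/11 = 275/11 = 25, a_4 = floor((18 + 8)/25) = 1.
  m_5 = 25*1 - 8 = 17, d_5 = (339 - 17^2)/25 = 50/25 = 2, a_5 = floor((18 + 17)/2) = 17.
  m_6 = 2*17 - 17 = 17, d_6 = (339 - 17^2)/2 = 50/2 = 25, a_6 = floor((18 + 17)/25) = 1.
  m_7 = 25*1 - 17 = 8, d_7 = (339 - 8^2)/25 = 275/25 = 11, a_7 = floor((18 + 8)/11) = 2.
  m_8 = 11*2 - 8 = 14, d_8 = (339 - 14^2)/11 = 143/11 = 13, a_8 = floor((18 + 14)/13) = 2.
  m_9 = 13*2 - 14 = 12, d_9 = (339 - 12^2)/13 = 195/13 = 15, a_9 = floor((18 + 12)/15) = 2.
  m_10 = 15*2 - 12 = 18, d_10 = (339 - 18^2)/15 = 15/15 = 1, a_10 = floor((18 + 18)/1) = 36.
  m_11 = 1*36 - 18 = 18, d_11 = (339 - 18^2)/1 = 15/1 = 15: (m_11, d_11) = (m_1, d_1) = (18, 15), so from here the quotients repeat a_1, ..., a_10; the period length is 10.
Hence the expansion of sqrt(339) is a_0 = 18 followed by the repeating block 2, 2, 2, 1, 17, 1, 2, 2, 2, 36 (period 10).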